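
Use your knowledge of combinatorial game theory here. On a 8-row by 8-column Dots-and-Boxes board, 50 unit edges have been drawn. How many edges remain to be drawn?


Grid: 8 x 8 boxes, i.e. 9 rows and 9 columns of dots.
Horizontal edges: (rows + 1) * cols = 9 * 8 = 72
Vertical edges: rows * (cols + 1) = 8 * 9 = 72
Total edges: 72 + 72 = 144
Edges drawn: 50
Remaining: 144 - 50 = 94

94


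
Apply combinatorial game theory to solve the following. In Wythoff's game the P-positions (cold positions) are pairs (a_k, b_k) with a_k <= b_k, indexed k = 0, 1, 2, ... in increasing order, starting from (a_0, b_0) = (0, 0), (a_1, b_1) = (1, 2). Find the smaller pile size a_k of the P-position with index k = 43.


By Wythoff's theorem, a_k = floor(k * phi) and b_k = floor(k * phi^2) = a_k + k, where phi = (1 + sqrt(5))/2 is the golden ratio.
phi = (1 + sqrt(5))/2 = 1.618034
k = 43
k * phi = 43 * 1.618034 = 69.575462
a_43 = floor(k * phi) = 69

69


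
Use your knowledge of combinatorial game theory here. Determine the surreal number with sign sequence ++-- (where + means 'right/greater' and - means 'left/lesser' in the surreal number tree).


Sign expansion: ++--
Rule: track bounds (lo, hi), initially (-inf, +inf). On '+', the current value becomes lo and we move to the simplest number in (value, hi): value + 1 if hi = +inf, otherwise the midpoint (value + hi)/2. On '-', the current value becomes hi and we move to value - 1 if lo = -inf, otherwise the midpoint (lo + value)/2.
Start at 0.
Step 1: sign = +, move right. Bounds: (0, +inf). Value = 1
Step 2: sign = +, move right. Bounds: (1, +inf). Value = 2
Step 3: sign = -, move left. Bounds: (1, 2). Value = 3/2
Step 4: sign = -, move left. Bounds: (1, 3/2). Value = 5/4
The surreal number with sign expansion ++-- is 5/4.

5/4


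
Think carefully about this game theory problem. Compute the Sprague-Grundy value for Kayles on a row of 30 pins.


Kayles: a move removes 1 or 2 adjacent pins from a contiguous row.
Removing pins from a row of k leaves two independent rows (a, b) with a + b = k - 1 (one pin) or a + b = k - 2 (two pins); an end removal gives a = 0.
By Sprague-Grundy, G(k) = mex{ G(a) XOR G(b) } over all these splits. G(0) = 0.
G(1): splits (0,0):0^0=0 -> mex({0}) = 1
G(2): splits (0,1):0^1=1 (0,0):0^0=0 -> mex({0, 1}) = 2
G(3): splits (0,2):0^2=2 (1,1):1^1=0 (0,1):0^1=1 -> mex({0, 1, 2}) = 3
G(4): splits (0,3):0^3=3 (1,2):1^2=3 (0,2):0^2=2 (1,1):1^1=0 -> mex({0, 2, 3}) = 1
G(5): splits (0,4):0^1=1 (1,3):1^3=2 (2,2):2^2=0 (0,3):0^3=3 (1,2):1^2=3 -> mex({0, 1, 2, 3}) = 4
G(6) = mex({0, 1, 2, 4}) = 3
G(7) = mex({0, 1, 3, 4, 5}) = 2
G(8) = mex({0, 2, 3, 5, 6}) = 1
G(9) = mex({0, 1, 2, 3, 6, 7}) = 4
G(10) = mex({0, 1, 3, 4, 5, 7}) = 2
G(11) = mex({0, 1, 2, 3, 4, 5}) = 6
G(12) = mex({0, 1, 2, 3, 5, 6, 7}) = 4
G(13) = mex({0, 2, 3, 4, 6, 7}) = 1
G(14) = mex({0, 1, 4, 5, 6, 7}) = 2
G(15) = mex({0, 1, 2, 3, 4, 5, 6}) = 7
G(16) = mex({0, 2, 3, 5, 6, 7}) = 1
G(17) = mex({0, 1, 2, 3, 5, 6, 7}) = 4
G(18) = mex({0, 1, 2, 4, 5, 6}) = 3
G(19) = mex({0, 1, 3, 4, 5, 7}) = 2
G(20) = mex({0, 2, 3, 4, 5, 6, 7}) = 1
G(21) = mex({0, 1, 2, 3, 5, 6, 7}) = 4
G(22) = mex({0, 1, 2, 3, 4, 5, 7}) = 6
G(23) = mex({0, 1, 2, 3, 4, 5, 6}) = 7
G(24) = mex({0, 1, 2, 3, 5, 6, 7}) = 4
G(25) = mex({0, 2, 3, 4, 6, 7}) = 1
G(26) = mex({0, 1, 3, 4, 5, 6, 7}) = 2
G(27) = mex({0, 1, 2, 3, 4, 5, 6, 7}) = 8
G(28) = mex({0, 1, 2, 3, 4, 6, 7, 8}) = 5
G(29) = mex({0, 1, 2, 3, 5, 6, 7, 8, 9}) = 4
G(30) = mex({0, 1, 2, 3, 4, 5, 6, 9, 10}) = 7
Therefore G(30) = 7.

7


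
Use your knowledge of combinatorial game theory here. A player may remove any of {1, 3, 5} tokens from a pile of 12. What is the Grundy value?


The subtraction set is S = {1, 3, 5}.
G(k) = mex{ G(k - s) : s in S, s <= k }. We compute iteratively: G(0) = 0.
G(1) = mex({0}) = 1
G(2) = mex({1}) = 0
G(3) = mex({0}) = 1
G(4) = mex({1}) = 0
G(5) = mex({0}) = 1
G(6) = mex({1}) = 0
Observe that G(2)..G(6) = 0, 1, 0, 1, 0 repeats G(0)..G(4) = 0, 1, 0, 1, 0.
For k >= max(S) = 5, G(k) is determined by the previous 5 values G(k-5)..G(k-1); a window of 5 consecutive values has recurred shifted by 2, so by induction G(k + 2) = G(k) for all k >= 0: the sequence is periodic from the start with period 2.
One period: G(0..1) = 0, 1.
12 mod 2 = 0, so G(12) = G(0) = 0.

0


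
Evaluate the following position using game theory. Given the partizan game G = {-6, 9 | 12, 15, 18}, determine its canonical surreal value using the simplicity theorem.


Left options: {-6, 9}, max = 9
Right options: {12, 15, 18}, min = 12
All options are numbers and max(Left) < min(Right), so by the simplicity theorem the value is the simplest (earliest-born) number strictly between 9 and 12.
Integers 10 through 11 all lie strictly between 9 and 12.
Among integers, the simplest (lowest birthday = smallest |n|; 0 is born on day 0, +-n on day n) is 10.
No non-integer in the interval can be simpler: if x is a non-integer in the interval, then floor(x) or ceil(x) also lies in the interval (the interval contains an integer), and both are proper prefixes of x's sign expansion, i.e. born earlier. So the game value is 10.
Game value = 10

10


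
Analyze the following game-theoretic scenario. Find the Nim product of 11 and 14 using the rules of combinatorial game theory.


Nim multiplication is bilinear over XOR: (u XOR v) * w = (u*w) XOR (v*w).
So we split each operand into its bit components and XOR the pairwise Nim products.
11 = 1 + 2 + 8 (as XOR of powers of 2).
14 = 2 + 4 + 8 (as XOR of powers of 2).
Using the standard Nim-product table on single bits:
  2*2 = 3,   2*4 = 8,   2*8 = 12,
  4*4 = 6,   4*8 = 11,  8*8 = 13,
and  1*x = x (identity), k*l = l*k (commutative).
Pairwise Nim products:
  1 * 2 = 2
  1 * 4 = 4
  1 * 8 = 8
  2 * 2 = 3
  2 * 4 = 8
  2 * 8 = 12
  8 * 2 = 12
  8 * 4 = 11
  8 * 8 = 13
XOR them: 2 XOR 4 XOR 8 XOR 3 XOR 8 XOR 12 XOR 12 XOR 11 XOR 13 = 3.
Result: 11 * 14 = 3 (in Nim).

3


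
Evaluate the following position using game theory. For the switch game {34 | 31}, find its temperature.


The game is {34 | 31}, a switch {a | b} with numbers a > b.
Cooling {a | b} by t gives {a - t | b + t}, which stops being hot when a - t = b + t, i.e. at t = (a - b)/2. So the temperature of a switch is (a - b)/2.
Temperature = (Left option - Right option) / 2
= (34 - (31)) / 2
= 3 / 2
= 3/2

3/2


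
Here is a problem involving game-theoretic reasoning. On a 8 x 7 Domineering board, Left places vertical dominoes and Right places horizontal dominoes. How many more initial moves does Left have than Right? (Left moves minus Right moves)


Board is 8 x 7 (rows x cols).
Left (vertical) placements: (rows-1) * cols = 7 * 7 = 49
Right (horizontal) placements: rows * (cols-1) = 8 * 6 = 48
Advantage = Left - Right = 49 - 48 = 1

1


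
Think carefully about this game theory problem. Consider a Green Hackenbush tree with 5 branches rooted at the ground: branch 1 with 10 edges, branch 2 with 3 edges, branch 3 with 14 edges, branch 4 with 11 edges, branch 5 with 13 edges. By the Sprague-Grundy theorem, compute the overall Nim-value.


The tree has 5 branches from the ground vertex.
In Green Hackenbush, the Nim-value of a simple path of length k is k.
Branch 1: length 10, Nim-value = 10
Branch 2: length 3, Nim-value = 3
Branch 3: length 14, Nim-value = 14
Branch 4: length 11, Nim-value = 11
Branch 5: length 13, Nim-value = 13
Total Nim-value = XOR of all branch values:
0 XOR 10 = 10
10 XOR 3 = 9
9 XOR 14 = 7
7 XOR 11 = 12
12 XOR 13 = 1
Nim-value of the tree = 1

1


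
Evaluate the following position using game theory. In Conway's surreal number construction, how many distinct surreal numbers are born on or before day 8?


Day 0: {|} = 0 is born. Count = 1.
Day n: the number of surreal numbers born by day n is 2^(n+1) - 1.
By day 0: 2^1 - 1 = 1
By day 1: 2^2 - 1 = 3
By day 2: 2^3 - 1 = 7
By day 3: 2^4 - 1 = 15
By day 4: 2^5 - 1 = 31
By day 5: 2^6 - 1 = 63
By day 6: 2^7 - 1 = 127
By day 7: 2^8 - 1 = 255
By day 8: 2^9 - 1 = 511
By day 8: 511 surreal numbers.

511


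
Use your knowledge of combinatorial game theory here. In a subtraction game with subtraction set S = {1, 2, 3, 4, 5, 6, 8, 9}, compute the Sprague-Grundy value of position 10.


The subtraction set is S = {1, 2, 3, 4, 5, 6, 8, 9}.
G(k) = mex{ G(k - s) : s in S, s <= k }. We compute iteratively: G(0) = 0.
G(1) = mex({0}) = 1
G(2) = mex({0, 1}) = 2
G(3) = mex({0, 1, 2}) = 3
G(4) = mex({0, 1, 2, 3}) = 4
G(5) = mex({0, 1, 2, 3, 4}) = 5
G(6) = mex({0, 1, 2, 3, 4, 5}) = 6
G(7) = mex({1, 2, 3, 4, 5, 6}) = 0
G(8) = mex({0, 2, 3, 4, 5, 6}) = 1
G(9) = mex({0, 1, 3, 4, 5, 6}) = 2
G(10) = mex({0, 1, 2, 4, 5, 6}) = 3
Therefore G(10) = 3.

3


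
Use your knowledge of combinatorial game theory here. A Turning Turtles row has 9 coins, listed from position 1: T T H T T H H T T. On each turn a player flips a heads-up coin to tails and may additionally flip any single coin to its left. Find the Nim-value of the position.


Coins: T T H T T H H T T
Key fact: a single head at position k behaves exactly like a Nim heap of size k (turning it to T and optionally flipping a coin at j < k corresponds to moving the heap from k to j, or to 0), and heads combine as a disjunctive sum (two heads at the same place would cancel, matching j XOR j = 0). So the Nim-value is the XOR of the 1-indexed positions of the heads.
Face-up positions (1-indexed): [3, 6, 7]
XOR 0 with 3: 0 XOR 3 = 3
XOR 3 with 6: 3 XOR 6 = 5
XOR 5 with 7: 5 XOR 7 = 2
Nim-value = 2

2


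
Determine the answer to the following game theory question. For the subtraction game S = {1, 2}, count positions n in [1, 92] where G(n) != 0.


Subtraction set S = {1, 2}, so G(n) = n mod 3.
G(n) = 0 when n is a multiple of 3.
Multiples of 3 in [1, 92]: 30
N-positions (nonzero Grundy) = 92 - 30 = 62

62


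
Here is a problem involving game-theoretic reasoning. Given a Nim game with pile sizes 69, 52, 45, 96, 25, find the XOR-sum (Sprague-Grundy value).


We need the XOR (exclusive or) of all pile sizes.
After XOR-ing pile 1 (size 69): 0 XOR 69 = 69
After XOR-ing pile 2 (size 52): 69 XOR 52 = 113
After XOR-ing pile 3 (size 45): 113 XOR 45 = 92
After XOR-ing pile 4 (size 96): 92 XOR 96 = 60
After XOR-ing pile 5 (size 25): 60 XOR 25 = 37
The Nim-value of this position is 37.

37


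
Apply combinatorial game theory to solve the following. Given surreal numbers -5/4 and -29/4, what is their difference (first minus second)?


x = -5/4, y = -29/4
Converting to common denominator: 4
x = -5/4, y = -29/4
x - y = -5/4 - -29/4 = 6

6


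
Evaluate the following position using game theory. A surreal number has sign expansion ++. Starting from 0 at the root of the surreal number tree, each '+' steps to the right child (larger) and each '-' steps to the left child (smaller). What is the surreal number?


Sign expansion: ++
Rule: track bounds (lo, hi), initially (-inf, +inf). On '+', the current value becomes lo and we move to the simplest number in (value, hi): value + 1 if hi = +inf, otherwise the midpoint (value + hi)/2. On '-', the current value becomes hi and we move to value - 1 if lo = -inf, otherwise the midpoint (lo + value)/2.
Start at 0.
Step 1: sign = +, move right. Bounds: (0, +inf). Value = 1
Step 2: sign = +, move right. Bounds: (1, +inf). Value = 2
The surreal number with sign expansion ++ is 2.

2


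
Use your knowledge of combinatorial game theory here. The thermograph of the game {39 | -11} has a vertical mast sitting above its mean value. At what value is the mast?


Game = {39 | -11}, a switch {a | b} with numbers a > b.
Its thermograph has left wall a - t and right wall b + t, which meet at t = (a - b)/2, where both equal (a + b)/2. So the mast (mean value) is at (a + b)/2.
Mean = (39 + (-11))/2 = 28/2 = 14

14


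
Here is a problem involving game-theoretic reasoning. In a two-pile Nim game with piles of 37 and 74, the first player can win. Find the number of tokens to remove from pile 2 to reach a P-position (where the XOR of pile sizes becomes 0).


Piles: 37 and 74
Current XOR: 37 XOR 74 = 111 (non-zero, so this is an N-position).
To make the XOR zero, we need to find a move that balances the piles.
For pile 2 (size 74): target = 74 XOR 111 = 37
We reduce pile 2 from 74 to 37.
Tokens removed: 74 - 37 = 37
Verification: 37 XOR 37 = 0

37


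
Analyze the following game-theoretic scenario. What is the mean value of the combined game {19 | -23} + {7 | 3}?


G1 = {19 | -23}, G2 = {7 | 3}
Each is a switch {a | b} with numbers a > b; its mean value is (a + b)/2, and mean value is additive over game sums: m(G1 + G2) = m(G1) + m(G2).
Mean of G1 = (19 + (-23))/2 = -4/2 = -2
Mean of G2 = (7 + (3))/2 = 10/2 = 5
Mean of G1 + G2 = -2 + 5 = 3

3


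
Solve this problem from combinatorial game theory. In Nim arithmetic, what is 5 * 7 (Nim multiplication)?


Nim multiplication is bilinear over XOR: (u XOR v) * w = (u*w) XOR (v*w).
So we split each operand into its bit components and XOR the pairwise Nim products.
5 = 1 + 4 (as XOR of powers of 2).
7 = 1 + 2 + 4 (as XOR of powers of 2).
Using the standard Nim-product table on single bits:
  2*2 = 3,   2*4 = 8,   2*8 = 12,
  4*4 = 6,   4*8 = 11,  8*8 = 13,
and  1*x = x (identity), k*l = l*k (commutative).
Pairwise Nim products:
  1 * 1 = 1
  1 * 2 = 2
  1 * 4 = 4
  4 * 1 = 4
  4 * 2 = 8
  4 * 4 = 6
XOR them: 1 XOR 2 XOR 4 XOR 4 XOR 8 XOR 6 = 13.
Result: 5 * 7 = 13 (in Nim).

13


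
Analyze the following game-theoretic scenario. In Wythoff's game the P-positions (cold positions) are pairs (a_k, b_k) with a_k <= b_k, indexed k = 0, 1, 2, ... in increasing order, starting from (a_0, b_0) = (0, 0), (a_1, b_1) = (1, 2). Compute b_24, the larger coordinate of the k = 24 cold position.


By Wythoff's theorem, a_k = floor(k * phi) and b_k = floor(k * phi^2) = a_k + k, where phi = (1 + sqrt(5))/2 is the golden ratio.
phi = (1 + sqrt(5))/2 = 1.618034
phi^2 = phi + 1 = 2.618034
k = 24
k * phi^2 = 24 * 2.618034 = 62.832816
b_24 = floor(k * phi^2) = 62 (check: a_24 + k = 38 + 24 = 62)

62


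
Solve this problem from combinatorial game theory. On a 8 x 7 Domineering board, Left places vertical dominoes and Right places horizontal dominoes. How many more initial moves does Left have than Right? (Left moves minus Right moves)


Board is 8 x 7 (rows x cols).
Left (vertical) placements: (rows-1) * cols = 7 * 7 = 49
Right (horizontal) placements: rows * (cols-1) = 8 * 6 = 48
Advantage = Left - Right = 49 - 48 = 1

1


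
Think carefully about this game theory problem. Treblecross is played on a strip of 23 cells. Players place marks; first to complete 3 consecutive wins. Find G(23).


Treblecross: place X on empty cells; 3-in-a-row wins.
Playing within two cells of an existing X lets the opponent win at once, so sensible play treats the cells i-2..i+2 around each X as dead. The player left with no safe cell loses, so this is a normal-play take-away game on strips of safe cells.
Placing X at cell i (0-indexed) of a strip of k safe cells leaves independent strips of sizes max(0, i-2) and max(0, k-i-3). Hence G(k) = mex{ G(max(0,i-2)) XOR G(max(0,k-i-3)) : 0 <= i < k }, with G(0) = 0.
G(1): splits (0,0):0^0=0 -> mex({0}) = 1
G(2): splits (0,0):0^0=0 -> mex({0}) = 1
G(3): splits (0,0):0^0=0 -> mex({0}) = 1
G(4): splits (0,1):0^1=1 (0,0):0^0=0 -> mex({0, 1}) = 2
G(5): splits (0,2):0^1=1 (0,1):0^1=1 (0,0):0^0=0 -> mex({0, 1}) = 2
G(6) = mex({1}) = 0
G(7) = mex({0, 1, 2}) = 3
G(8) = mex({0, 1, 2}) = 3
G(9) = mex({0, 2}) = 1
G(10) = mex({0, 2, 3}) = 1
G(11) = mex({0, 3}) = 1
G(12) = mex({1, 3}) = 0
G(13) = mex({0, 1, 2, 3}) = 4
G(14) = mex({0, 1, 2}) = 3
G(15) = mex({0, 1, 2}) = 3
G(16) = mex({0, 1, 2, 4}) = 3
G(17) = mex({0, 1, 3, 4}) = 2
G(18) = mex({0, 1, 3, 4}) = 2
G(19) = mex({0, 1, 3, 5}) = 2
G(20) = mex({0, 1, 2, 3, 5}) = 4
G(21) = mex({0, 1, 2, 3, 5}) = 4
G(22) = mex({1, 2, 6}) = 0
G(23) = mex({0, 1, 2, 3, 4, 6}) = 5
Therefore G(23) = 5.

5


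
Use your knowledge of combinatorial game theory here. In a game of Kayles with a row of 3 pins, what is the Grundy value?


Kayles: a move removes 1 or 2 adjacent pins from a contiguous row.
Removing pins from a row of k leaves two independent rows (a, b) with a + b = k - 1 (one pin) or a + b = k - 2 (two pins); an end removal gives a = 0.
By Sprague-Grundy, G(k) = mex{ G(a) XOR G(b) } over all these splits. G(0) = 0.
G(1): splits (0,0):0^0=0 -> mex({0}) = 1
G(2): splits (0,1):0^1=1 (0,0):0^0=0 -> mex({0, 1}) = 2
G(3): splits (0,2):0^2=2 (1,1):1^1=0 (0,1):0^1=1 -> mex({0, 1, 2}) = 3
Therefore G(3) = 3.

3


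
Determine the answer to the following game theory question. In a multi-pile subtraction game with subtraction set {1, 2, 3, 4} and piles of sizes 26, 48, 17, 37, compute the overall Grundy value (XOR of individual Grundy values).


Subtraction set: {1, 2, 3, 4}
For this subtraction set, G(n) = n mod 5 (period = max + 1 = 5).
Pile 1 (size 26): G(26) = 26 mod 5 = 1
Pile 2 (size 48): G(48) = 48 mod 5 = 3
Pile 3 (size 17): G(17) = 17 mod 5 = 2
Pile 4 (size 37): G(37) = 37 mod 5 = 2
Total Grundy value = XOR of all: 1 XOR 3 XOR 2 XOR 2 = 2

2


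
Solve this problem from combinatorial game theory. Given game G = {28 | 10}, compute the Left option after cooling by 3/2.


Original game: {28 | 10} (a switch {a | b} with a > b).
Cooling by t (for t below the temperature (a - b)/2 = 9) taxes each move by t: {a | b} cooled by t is {a - t | b + t}.
Cooling amount: t = 3/2
Cooled Left option: 28 - 3/2 = 53/2
Cooled Right option: 10 + 3/2 = 23/2
Cooled game: {53/2 | 23/2}
Left option = 53/2

53/2


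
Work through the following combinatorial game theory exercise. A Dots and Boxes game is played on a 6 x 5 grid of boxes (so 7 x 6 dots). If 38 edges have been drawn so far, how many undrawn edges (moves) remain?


Grid: 6 x 5 boxes, i.e. 7 rows and 6 columns of dots.
Horizontal edges: (rows + 1) * cols = 7 * 5 = 35
Vertical edges: rows * (cols + 1) = 6 * 6 = 36
Total edges: 35 + 36 = 71
Edges drawn: 38
Remaining: 71 - 38 = 33

33


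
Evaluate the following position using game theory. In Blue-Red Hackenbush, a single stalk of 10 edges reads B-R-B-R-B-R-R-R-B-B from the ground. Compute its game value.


Edges (from ground): B-R-B-R-B-R-R-R-B-B
By Berlekamp's sign-expansion rule, a Blue-Red Hackenbush stalk has the value of the surreal number whose sign sequence is the edge sequence with B -> + and R -> -.
Sign sequence: +-+-+---++
Trace the sign expansion in the surreal number tree, starting from 0:
Edge 1: B (sign +) -> bounds (0, +inf), value = 1
Edge 2: R (sign -) -> bounds (0, 1), value = 1/2
Edge 3: B (sign +) -> bounds (1/2, 1), value = 3/4
Edge 4: R (sign -) -> bounds (1/2, 3/4), value = 5/8
Edge 5: B (sign +) -> bounds (5/8, 3/4), value = 11/16
Edge 6: R (sign -) -> bounds (5/8, 11/16), value = 21/32
Edge 7: R (sign -) -> bounds (5/8, 21/32), value = 41/64
Edge 8: R (sign -) -> bounds (5/8, 41/64), value = 81/128
Edge 9: B (sign +) -> bounds (81/128, 41/64), value = 163/256
Edge 10: B (sign +) -> bounds (163/256, 41/64), value = 327/512
Game value = 327/512

327/512


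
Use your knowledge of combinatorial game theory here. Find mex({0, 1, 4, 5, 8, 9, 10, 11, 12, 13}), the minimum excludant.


Set = {0, 1, 4, 5, 8, 9, 10, 11, 12, 13}
0 is in the set.
1 is in the set.
2 is NOT in the set. This is the mex.
mex = 2

2


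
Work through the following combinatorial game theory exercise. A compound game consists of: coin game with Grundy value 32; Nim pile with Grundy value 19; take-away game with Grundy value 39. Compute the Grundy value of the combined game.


By the Sprague-Grundy theorem, the Grundy value of a sum of games is the XOR of individual Grundy values.
coin game: Grundy value = 32. Running XOR: 0 XOR 32 = 32
Nim pile: Grundy value = 19. Running XOR: 32 XOR 19 = 51
take-away game: Grundy value = 39. Running XOR: 51 XOR 39 = 20
The combined Grundy value is 20.

20


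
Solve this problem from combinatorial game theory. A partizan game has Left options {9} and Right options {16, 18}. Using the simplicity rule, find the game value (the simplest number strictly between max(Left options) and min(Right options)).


Left options: {9}, max = 9
Right options: {16, 18}, min = 16
All options are numbers and max(Left) < min(Right), so by the simplicity theorem the value is the simplest (earliest-born) number strictly between 9 and 16.
Integers 10 through 15 all lie strictly between 9 and 16.
Among integers, the simplest (lowest birthday = smallest |n|; 0 is born on day 0, +-n on day n) is 10.
No non-integer in the interval can be simpler: if x is a non-integer in the interval, then floor(x) or ceil(x) also lies in the interval (the interval contains an integer), and both are proper prefixes of x's sign expansion, i.e. born earlier. So the game value is 10.
Game value = 10

10


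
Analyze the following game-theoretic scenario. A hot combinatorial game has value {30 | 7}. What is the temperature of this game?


The game is {30 | 7}, a switch {a | b} with numbers a > b.
Cooling {a | b} by t gives {a - t | b + t}, which stops being hot when a - t = b + t, i.e. at t = (a - b)/2. So the temperature of a switch is (a - b)/2.
Temperature = (Left option - Right option) / 2
= (30 - (7)) / 2
= 23 / 2
= 23/2

23/2


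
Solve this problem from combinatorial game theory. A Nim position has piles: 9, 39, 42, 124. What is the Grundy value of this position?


We need the XOR (exclusive or) of all pile sizes.
After XOR-ing pile 1 (size 9): 0 XOR 9 = 9
After XOR-ing pile 2 (size 39): 9 XOR 39 = 46
After XOR-ing pile 3 (size 42): 46 XOR 42 = 4
After XOR-ing pile 4 (size 124): 4 XOR 124 = 120
The Nim-value of this position is 120.

120


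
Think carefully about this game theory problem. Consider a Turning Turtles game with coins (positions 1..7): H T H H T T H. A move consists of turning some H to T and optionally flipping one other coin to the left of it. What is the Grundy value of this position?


Coins: H T H H T T H
Key fact: a single head at position k behaves exactly like a Nim heap of size k (turning it to T and optionally flipping a coin at j < k corresponds to moving the heap from k to j, or to 0), and heads combine as a disjunctive sum (two heads at the same place would cancel, matching j XOR j = 0). So the Nim-value is the XOR of the 1-indexed positions of the heads.
Face-up positions (1-indexed): [1, 3, 4, 7]
XOR 0 with 1: 0 XOR 1 = 1
XOR 1 with 3: 1 XOR 3 = 2
XOR 2 with 4: 2 XOR 4 = 6
XOR 6 with 7: 6 XOR 7 = 1
Nim-value = 1

1


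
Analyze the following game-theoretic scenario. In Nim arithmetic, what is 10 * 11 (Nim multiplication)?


Nim multiplication is bilinear over XOR: (u XOR v) * w = (u*w) XOR (v*w).
So we split each operand into its bit components and XOR the pairwise Nim products.
10 = 2 + 8 (as XOR of powers of 2).
11 = 1 + 2 + 8 (as XOR of powers of 2).
Using the standard Nim-product table on single bits:
  2*2 = 3,   2*4 = 8,   2*8 = 12,
  4*4 = 6,   4*8 = 11,  8*8 = 13,
and  1*x = x (identity), k*l = l*k (commutative).
Pairwise Nim products:
  2 * 1 = 2
  2 * 2 = 3
  2 * 8 = 12
  8 * 1 = 8
  8 * 2 = 12
  8 * 8 = 13
XOR them: 2 XOR 3 XOR 12 XOR 8 XOR 12 XOR 13 = 4.
Result: 10 * 11 = 4 (in Nim).

4


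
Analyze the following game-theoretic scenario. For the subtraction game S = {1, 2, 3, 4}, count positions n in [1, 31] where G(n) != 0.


Subtraction set S = {1, 2, 3, 4}, so G(n) = n mod 5.
G(n) = 0 when n is a multiple of 5.
Multiples of 5 in [1, 31]: 6
N-positions (nonzero Grundy) = 31 - 6 = 25

25


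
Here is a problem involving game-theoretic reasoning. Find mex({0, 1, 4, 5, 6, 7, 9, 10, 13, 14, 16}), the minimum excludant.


Set = {0, 1, 4, 5, 6, 7, 9, 10, 13, 14, 16}
0 is in the set.
1 is in the set.
2 is NOT in the set. This is the mex.
mex = 2

2


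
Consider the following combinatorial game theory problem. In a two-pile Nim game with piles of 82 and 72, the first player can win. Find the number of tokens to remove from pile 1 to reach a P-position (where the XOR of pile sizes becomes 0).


Piles: 82 and 72
Current XOR: 82 XOR 72 = 26 (non-zero, so this is an N-position).
To make the XOR zero, we need to find a move that balances the piles.
For pile 1 (size 82): target = 82 XOR 26 = 72
We reduce pile 1 from 82 to 72.
Tokens removed: 82 - 72 = 10
Verification: 72 XOR 72 = 0

10


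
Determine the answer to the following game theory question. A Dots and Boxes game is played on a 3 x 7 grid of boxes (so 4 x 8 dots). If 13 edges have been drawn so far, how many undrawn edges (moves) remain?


Grid: 3 x 7 boxes, i.e. 4 rows and 8 columns of dots.
Horizontal edges: (rows + 1) * cols = 4 * 7 = 28
Vertical edges: rows * (cols + 1) = 3 * 8 = 24
Total edges: 28 + 24 = 52
Edges drawn: 13
Remaining: 52 - 13 = 39

39


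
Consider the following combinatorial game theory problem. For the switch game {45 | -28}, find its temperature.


The game is {45 | -28}, a switch {a | b} with numbers a > b.
Cooling {a | b} by t gives {a - t | b + t}, which stops being hot when a - t = b + t, i.e. at t = (a - b)/2. So the temperature of a switch is (a - b)/2.
Temperature = (Left option - Right option) / 2
= (45 - (-28)) / 2
= 73 / 2
= 73/2

73/2


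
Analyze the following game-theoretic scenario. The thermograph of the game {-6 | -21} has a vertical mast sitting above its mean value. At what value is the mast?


Game = {-6 | -21}, a switch {a | b} with numbers a > b.
Its thermograph has left wall a - t and right wall b + t, which meet at t = (a - b)/2, where both equal (a + b)/2. So the mast (mean value) is at (a + b)/2.
Mean = (-6 + (-21))/2 = -27/2 = -27/2

-27/2


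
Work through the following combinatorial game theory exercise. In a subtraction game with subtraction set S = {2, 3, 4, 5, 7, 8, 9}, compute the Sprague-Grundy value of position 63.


The subtraction set is S = {2, 3, 4, 5, 7, 8, 9}.
G(k) = mex{ G(k - s) : s in S, s <= k }. We compute iteratively: G(0) = 0.
G(1) = mex({}) = 0
G(2) = mex({0}) = 1
G(3) = mex({0}) = 1
G(4) = mex({0, 1}) = 2
G(5) = mex({0, 1}) = 2
G(6) = mex({0, 1, 2}) = 3
G(7) = mex({0, 1, 2}) = 3
G(8) = mex({0, 1, 2, 3}) = 4
G(9) = mex({0, 1, 2, 3}) = 4
G(10) = mex({0, 1, 2, 3, 4}) = 5
G(11) = mex({1, 2, 3, 4}) = 0
G(12) = mex({1, 2, 3, 4, 5}) = 0
G(13) = mex({0, 2, 3, 4, 5}) = 1
G(14) = mex({0, 2, 3, 4, 5}) = 1
G(15) = mex({0, 1, 3, 4, 5}) = 2
G(16) = mex({0, 1, 3, 4}) = 2
G(17) = mex({0, 1, 2, 4, 5}) = 3
G(18) = mex({0, 1, 2, 4, 5}) = 3
G(19) = mex({0, 1, 2, 3, 5}) = 4
Observe that G(11)..G(19) = 0, 0, 1, 1, 2, 2, 3, 3, 4 repeats G(0)..G(8) = 0, 0, 1, 1, 2, 2, 3, 3, 4.
For k >= max(S) = 9, G(k) is determined by the previous 9 values G(k-9)..G(k-1); a window of 9 consecutive values has recurred shifted by 11, so by induction G(k + 11) = G(k) for all k >= 0: the sequence is periodic from the start with period 11.
One period: G(0..10) = 0, 0, 1, 1, 2, 2, 3, 3, 4, 4, 5.
63 mod 11 = 8, so G(63) = G(8) = 4.

4


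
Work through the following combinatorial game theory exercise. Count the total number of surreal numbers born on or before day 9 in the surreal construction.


Day 0: {|} = 0 is born. Count = 1.
Day n: the number of surreal numbers born by day n is 2^(n+1) - 1.
By day 0: 2^1 - 1 = 1
By day 1: 2^2 - 1 = 3
By day 2: 2^3 - 1 = 7
By day 3: 2^4 - 1 = 15
By day 4: 2^5 - 1 = 31
By day 5: 2^6 - 1 = 63
By day 6: 2^7 - 1 = 127
By day 7: 2^8 - 1 = 255
By day 8: 2^9 - 1 = 511
By day 9: 2^10 - 1 = 1023
By day 9: 1023 surreal numbers.

1023


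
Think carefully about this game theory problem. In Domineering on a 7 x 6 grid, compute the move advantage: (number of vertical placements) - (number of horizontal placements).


Board is 7 x 6 (rows x cols).
Left (vertical) placements: (rows-1) * cols = 6 * 6 = 36
Right (horizontal) placements: rows * (cols-1) = 7 * 5 = 35
Advantage = Left - Right = 36 - 35 = 1

1


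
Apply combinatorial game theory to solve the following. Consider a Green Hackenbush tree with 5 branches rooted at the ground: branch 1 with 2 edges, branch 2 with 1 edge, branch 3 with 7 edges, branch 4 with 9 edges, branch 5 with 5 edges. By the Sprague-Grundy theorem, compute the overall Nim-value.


The tree has 5 branches from the ground vertex.
In Green Hackenbush, the Nim-value of a simple path of length k is k.
Branch 1: length 2, Nim-value = 2
Branch 2: length 1, Nim-value = 1
Branch 3: length 7, Nim-value = 7
Branch 4: length 9, Nim-value = 9
Branch 5: length 5, Nim-value = 5
Total Nim-value = XOR of all branch values:
0 XOR 2 = 2
2 XOR 1 = 3
3 XOR 7 = 4
4 XOR 9 = 13
13 XOR 5 = 8
Nim-value of the tree = 8

8


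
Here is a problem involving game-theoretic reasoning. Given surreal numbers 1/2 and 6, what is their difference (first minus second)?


x = 1/2, y = 6
Converting to common denominator: 2
x = 1/2, y = 12/2
x - y = 1/2 - 6 = -11/2

-11/2


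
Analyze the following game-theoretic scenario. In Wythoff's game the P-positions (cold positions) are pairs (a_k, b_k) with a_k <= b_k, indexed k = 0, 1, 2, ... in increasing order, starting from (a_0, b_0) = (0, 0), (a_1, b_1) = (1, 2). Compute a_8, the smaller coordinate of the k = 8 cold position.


By Wythoff's theorem, a_k = floor(k * phi) and b_k = floor(k * phi^2) = a_k + k, where phi = (1 + sqrt(5))/2 is the golden ratio.
phi = (1 + sqrt(5))/2 = 1.618034
k = 8
k * phi = 8 * 1.618034 = 12.944272
a_8 = floor(k * phi) = 12

12


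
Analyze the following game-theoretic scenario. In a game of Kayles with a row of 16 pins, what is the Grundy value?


Kayles: a move removes 1 or 2 adjacent pins from a contiguous row.
Removing pins from a row of k leaves two independent rows (a, b) with a + b = k - 1 (one pin) or a + b = k - 2 (two pins); an end removal gives a = 0.
By Sprague-Grundy, G(k) = mex{ G(a) XOR G(b) } over all these splits. G(0) = 0.
G(1): splits (0,0):0^0=0 -> mex({0}) = 1
G(2): splits (0,1):0^1=1 (0,0):0^0=0 -> mex({0, 1}) = 2
G(3): splits (0,2):0^2=2 (1,1):1^1=0 (0,1):0^1=1 -> mex({0, 1, 2}) = 3
G(4): splits (0,3):0^3=3 (1,2):1^2=3 (0,2):0^2=2 (1,1):1^1=0 -> mex({0, 2, 3}) = 1
G(5): splits (0,4):0^1=1 (1,3):1^3=2 (2,2):2^2=0 (0,3):0^3=3 (1,2):1^2=3 -> mex({0, 1, 2, 3}) = 4
G(6) = mex({0, 1, 2, 4}) = 3
G(7) = mex({0, 1, 3, 4, 5}) = 2
G(8) = mex({0, 2, 3, 5, 6}) = 1
G(9) = mex({0, 1, 2, 3, 6, 7}) = 4
G(10) = mex({0, 1, 3, 4, 5, 7}) = 2
G(11) = mex({0, 1, 2, 3, 4, 5}) = 6
G(12) = mex({0, 1, 2, 3, 5, 6, 7}) = 4
G(13) = mex({0, 2, 3, 4, 6, 7}) = 1
G(14) = mex({0, 1, 4, 5, 6, 7}) = 2
G(15) = mex({0, 1, 2, 3, 4, 5, 6}) = 7
G(16) = mex({0, 2, 3, 5, 6, 7}) = 1
Therefore G(16) = 1.

1


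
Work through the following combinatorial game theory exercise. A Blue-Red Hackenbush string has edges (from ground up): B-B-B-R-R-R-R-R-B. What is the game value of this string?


Edges (from ground): B-B-B-R-R-R-R-R-B
By Berlekamp's sign-expansion rule, a Blue-Red Hackenbush stalk has the value of the surreal number whose sign sequence is the edge sequence with B -> + and R -> -.
Sign sequence: +++-----+
Trace the sign expansion in the surreal number tree, starting from 0:
Edge 1: B (sign +) -> bounds (0, +inf), value = 1
Edge 2: B (sign +) -> bounds (1, +inf), value = 2
Edge 3: B (sign +) -> bounds (2, +inf), value = 3
Edge 4: R (sign -) -> bounds (2, 3), value = 5/2
Edge 5: R (sign -) -> bounds (2, 5/2), value = 9/4
Edge 6: R (sign -) -> bounds (2, 9/4), value = 17/8
Edge 7: R (sign -) -> bounds (2, 17/8), value = 33/16
Edge 8: R (sign -) -> bounds (2, 33/16), value = 65/32
Edge 9: B (sign +) -> bounds (65/32, 33/16), value = 131/64
Game value = 131/64

131/64


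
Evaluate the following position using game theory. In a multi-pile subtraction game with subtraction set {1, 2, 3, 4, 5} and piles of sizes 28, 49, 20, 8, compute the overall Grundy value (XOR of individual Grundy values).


Subtraction set: {1, 2, 3, 4, 5}
For this subtraction set, G(n) = n mod 6 (period = max + 1 = 6).
Pile 1 (size 28): G(28) = 28 mod 6 = 4
Pile 2 (size 49): G(49) = 49 mod 6 = 1
Pile 3 (size 20): G(20) = 20 mod 6 = 2
Pile 4 (size 8): G(8) = 8 mod 6 = 2
Total Grundy value = XOR of all: 4 XOR 1 XOR 2 XOR 2 = 5

5


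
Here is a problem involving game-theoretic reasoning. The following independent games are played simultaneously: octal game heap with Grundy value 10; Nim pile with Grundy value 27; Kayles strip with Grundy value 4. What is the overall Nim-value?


By the Sprague-Grundy theorem, the Grundy value of a sum of games is the XOR of individual Grundy values.
octal game heap: Grundy value = 10. Running XOR: 0 XOR 10 = 10
Nim pile: Grundy value = 27. Running XOR: 10 XOR 27 = 17
Kayles strip: Grundy value = 4. Running XOR: 17 XOR 4 = 21
The combined Grundy value is 21.

21


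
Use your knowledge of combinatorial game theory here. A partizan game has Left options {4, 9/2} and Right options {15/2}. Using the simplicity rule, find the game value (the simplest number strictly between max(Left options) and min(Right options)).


Left options: {4, 9/2}, max = 9/2
Right options: {15/2}, min = 15/2
All options are numbers and max(Left) < min(Right), so by the simplicity theorem the value is the simplest (earliest-born) number strictly between 9/2 and 15/2.
Integers 5 through 7 all lie strictly between 9/2 and 15/2.
Among integers, the simplest (lowest birthday = smallest |n|; 0 is born on day 0, +-n on day n) is 5.
No non-integer in the interval can be simpler: if x is a non-integer in the interval, then floor(x) or ceil(x) also lies in the interval (the interval contains an integer), and both are proper prefixes of x's sign expansion, i.e. born earlier. So the game value is 5.
Game value = 5

5


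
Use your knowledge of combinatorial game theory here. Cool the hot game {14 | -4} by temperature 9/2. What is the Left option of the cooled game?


Original game: {14 | -4} (a switch {a | b} with a > b).
Cooling by t (for t below the temperature (a - b)/2 = 9) taxes each move by t: {a | b} cooled by t is {a - t | b + t}.
Cooling amount: t = 9/2
Cooled Left option: 14 - 9/2 = 19/2
Cooled Right option: -4 + 9/2 = 1/2
Cooled game: {19/2 | 1/2}
Left option = 19/2

19/2


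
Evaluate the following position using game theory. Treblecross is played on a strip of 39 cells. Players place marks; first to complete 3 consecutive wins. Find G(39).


Treblecross: place X on empty cells; 3-in-a-row wins.
Playing within two cells of an existing X lets the opponent win at once, so sensible play treats the cells i-2..i+2 around each X as dead. The player left with no safe cell loses, so this is a normal-play take-away game on strips of safe cells.
Placing X at cell i (0-indexed) of a strip of k safe cells leaves independent strips of sizes max(0, i-2) and max(0, k-i-3). Hence G(k) = mex{ G(max(0,i-2)) XOR G(max(0,k-i-3)) : 0 <= i < k }, with G(0) = 0.
G(1): splits (0,0):0^0=0 -> mex({0}) = 1
G(2): splits (0,0):0^0=0 -> mex({0}) = 1
G(3): splits (0,0):0^0=0 -> mex({0}) = 1
G(4): splits (0,1):0^1=1 (0,0):0^0=0 -> mex({0, 1}) = 2
G(5): splits (0,2):0^1=1 (0,1):0^1=1 (0,0):0^0=0 -> mex({0, 1}) = 2
G(6) = mex({1}) = 0
G(7) = mex({0, 1, 2}) = 3
G(8) = mex({0, 1, 2}) = 3
G(9) = mex({0, 2}) = 1
G(10) = mex({0, 2, 3}) = 1
G(11) = mex({0, 3}) = 1
G(12) = mex({1, 3}) = 0
G(13) = mex({0, 1, 2, 3}) = 4
G(14) = mex({0, 1, 2}) = 3
G(15) = mex({0, 1, 2}) = 3
G(16) = mex({0, 1, 2, 4}) = 3
G(17) = mex({0, 1, 3, 4}) = 2
G(18) = mex({0, 1, 3, 4}) = 2
G(19) = mex({0, 1, 3, 5}) = 2
G(20) = mex({0, 1, 2, 3, 5}) = 4
G(21) = mex({0, 1, 2, 3, 5}) = 4
G(22) = mex({1, 2, 6}) = 0
G(23) = mex({0, 1, 2, 3, 4, 6}) = 5
G(24) = mex({0, 1, 2, 3, 4}) = 5
G(25) = mex({0, 1, 3, 4, 7}) = 2
G(26) = mex({0, 1, 3, 4, 5, 7}) = 2
G(27) = mex({0, 1, 3, 5}) = 2
G(28) = mex({0, 1, 2, 5}) = 3
G(29) = mex({0, 1, 2, 4, 5, 6}) = 3
G(30) = mex({1, 2, 4, 6}) = 0
G(31) = mex({0, 1, 2, 3, 4, 6}) = 5
G(32) = mex({1, 2, 3, 4, 7}) = 0
G(33) = mex({0, 3, 7}) = 1
G(34) = mex({0, 2, 3, 5, 7}) = 1
G(35) = mex({0, 2, 3, 5, 6}) = 1
G(36) = mex({0, 1, 2, 5, 6}) = 3
G(37) = mex({0, 1, 2, 4, 5, 6}) = 3
G(38) = mex({0, 1, 2, 4}) = 3
G(39) = mex({0, 1, 2, 3, 4, 7}) = 5
Therefore G(39) = 5.

5


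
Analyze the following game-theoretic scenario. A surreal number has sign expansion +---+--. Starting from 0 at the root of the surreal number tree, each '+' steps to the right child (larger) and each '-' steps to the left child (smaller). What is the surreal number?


Sign expansion: +---+--
Rule: track bounds (lo, hi), initially (-inf, +inf). On '+', the current value becomes lo and we move to the simplest number in (value, hi): value + 1 if hi = +inf, otherwise the midpoint (value + hi)/2. On '-', the current value becomes hi and we move to value - 1 if lo = -inf, otherwise the midpoint (lo + value)/2.
Start at 0.
Step 1: sign = +, move right. Bounds: (0, +inf). Value = 1
Step 2: sign = -, move left. Bounds: (0, 1). Value = 1/2
Step 3: sign = -, move left. Bounds: (0, 1/2). Value = 1/4
Step 4: sign = -, move left. Bounds: (0, 1/4). Value = 1/8
Step 5: sign = +, move right. Bounds: (1/8, 1/4). Value = 3/16
Step 6: sign = -, move left. Bounds: (1/8, 3/16). Value = 5/32
Step 7: sign = -, move left. Bounds: (1/8, 5/32). Value = 9/64
The surreal number with sign expansion +---+-- is 9/64.

9/64


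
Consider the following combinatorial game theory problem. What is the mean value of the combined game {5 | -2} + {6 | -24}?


G1 = {5 | -2}, G2 = {6 | -24}
Each is a switch {a | b} with numbers a > b; its mean value is (a + b)/2, and mean value is additive over game sums: m(G1 + G2) = m(G1) + m(G2).
Mean of G1 = (5 + (-2))/2 = 3/2 = 3/2
Mean of G2 = (6 + (-24))/2 = -18/2 = -9
Mean of G1 + G2 = 3/2 + -9 = -15/2

-15/2


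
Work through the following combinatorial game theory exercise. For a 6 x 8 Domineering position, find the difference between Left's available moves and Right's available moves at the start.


Board is 6 x 8 (rows x cols).
Left (vertical) placements: (rows-1) * cols = 5 * 8 = 40
Right (horizontal) placements: rows * (cols-1) = 6 * 7 = 42
Advantage = Left - Right = 40 - 42 = -2

-2


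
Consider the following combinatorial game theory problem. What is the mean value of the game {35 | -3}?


Game = {35 | -3}, a switch {a | b} with numbers a > b.
Its thermograph has left wall a - t and right wall b + t, which meet at t = (a - b)/2, where both equal (a + b)/2. So the mast (mean value) is at (a + b)/2.
Mean = (35 + (-3))/2 = 32/2 = 16

16


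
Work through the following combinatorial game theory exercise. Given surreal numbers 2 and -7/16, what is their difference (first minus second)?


x = 2, y = -7/16
Converting to common denominator: 16
x = 32/16, y = -7/16
x - y = 2 - -7/16 = 39/16

39/16


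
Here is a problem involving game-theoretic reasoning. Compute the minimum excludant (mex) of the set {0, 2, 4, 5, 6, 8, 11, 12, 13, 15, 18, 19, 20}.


Set = {0, 2, 4, 5, 6, 8, 11, 12, 13, 15, 18, 19, 20}
0 is in the set.
1 is NOT in the set. This is the mex.
mex = 1

1


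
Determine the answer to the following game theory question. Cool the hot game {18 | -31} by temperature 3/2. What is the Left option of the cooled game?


Original game: {18 | -31} (a switch {a | b} with a > b).
Cooling by t (for t below the temperature (a - b)/2 = 49/2) taxes each move by t: {a | b} cooled by t is {a - t | b + t}.
Cooling amount: t = 3/2
Cooled Left option: 18 - 3/2 = 33/2
Cooled Right option: -31 + 3/2 = -59/2
Cooled game: {33/2 | -59/2}
Left option = 33/2

33/2


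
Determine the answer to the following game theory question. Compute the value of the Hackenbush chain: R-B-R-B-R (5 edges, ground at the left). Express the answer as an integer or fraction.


Edges (from ground): R-B-R-B-R
By Berlekamp's sign-expansion rule, a Blue-Red Hackenbush stalk has the value of the surreal number whose sign sequence is the edge sequence with B -> + and R -> -.
Sign sequence: -+-+-
Trace the sign expansion in the surreal number tree, starting from 0:
Edge 1: R (sign -) -> bounds (-inf, 0), value = -1
Edge 2: B (sign +) -> bounds (-1, 0), value = -1/2
Edge 3: R (sign -) -> bounds (-1, -1/2), value = -3/4
Edge 4: B (sign +) -> bounds (-3/4, -1/2), value = -5/8
Edge 5: R (sign -) -> bounds (-3/4, -5/8), value = -11/16
Game value = -11/16

-11/16


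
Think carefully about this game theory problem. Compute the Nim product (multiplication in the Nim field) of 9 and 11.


Nim multiplication is bilinear over XOR: (u XOR v) * w = (u*w) XOR (v*w).
So we split each operand into its bit components and XOR the pairwise Nim products.
9 = 1 + 8 (as XOR of powers of 2).
11 = 1 + 2 + 8 (as XOR of powers of 2).
Using the standard Nim-product table on single bits:
  2*2 = 3,   2*4 = 8,   2*8 = 12,
  4*4 = 6,   4*8 = 11,  8*8 = 13,
and  1*x = x (identity), k*l = l*k (commutative).
Pairwise Nim products:
  1 * 1 = 1
  1 * 2 = 2
  1 * 8 = 8
  8 * 1 = 8
  8 * 2 = 12
  8 * 8 = 13
XOR them: 1 XOR 2 XOR 8 XOR 8 XOR 12 XOR 13 = 2.
Result: 9 * 11 = 2 (in Nim).

2
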